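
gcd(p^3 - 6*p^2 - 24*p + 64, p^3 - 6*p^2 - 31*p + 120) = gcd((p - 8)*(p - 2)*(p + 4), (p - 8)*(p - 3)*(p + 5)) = p - 8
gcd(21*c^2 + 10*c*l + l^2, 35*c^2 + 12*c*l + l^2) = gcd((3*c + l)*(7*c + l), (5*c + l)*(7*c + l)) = 7*c + l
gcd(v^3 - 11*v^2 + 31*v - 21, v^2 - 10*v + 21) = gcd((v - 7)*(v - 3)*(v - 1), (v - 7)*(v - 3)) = v^2 - 10*v + 21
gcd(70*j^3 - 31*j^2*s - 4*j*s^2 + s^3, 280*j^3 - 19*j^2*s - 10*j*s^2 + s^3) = -35*j^2 - 2*j*s + s^2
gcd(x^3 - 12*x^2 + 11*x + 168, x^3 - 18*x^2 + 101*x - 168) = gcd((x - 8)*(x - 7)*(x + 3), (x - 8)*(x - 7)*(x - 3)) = x^2 - 15*x + 56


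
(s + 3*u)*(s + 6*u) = s^2 + 9*s*u + 18*u^2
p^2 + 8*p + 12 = (p + 2)*(p + 6)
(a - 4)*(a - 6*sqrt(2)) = a^2 - 6*sqrt(2)*a - 4*a + 24*sqrt(2)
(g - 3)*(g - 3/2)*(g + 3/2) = g^3 - 3*g^2 - 9*g/4 + 27/4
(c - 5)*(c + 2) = c^2 - 3*c - 10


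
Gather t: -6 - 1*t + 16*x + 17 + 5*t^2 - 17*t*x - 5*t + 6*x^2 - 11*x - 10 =5*t^2 + t*(-17*x - 6) + 6*x^2 + 5*x + 1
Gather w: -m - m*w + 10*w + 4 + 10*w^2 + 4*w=-m + 10*w^2 + w*(14 - m) + 4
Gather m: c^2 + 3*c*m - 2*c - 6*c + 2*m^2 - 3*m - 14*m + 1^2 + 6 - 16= c^2 - 8*c + 2*m^2 + m*(3*c - 17) - 9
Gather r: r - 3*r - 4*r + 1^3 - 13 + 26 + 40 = 54 - 6*r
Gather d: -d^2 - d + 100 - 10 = -d^2 - d + 90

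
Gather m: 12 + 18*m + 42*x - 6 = 18*m + 42*x + 6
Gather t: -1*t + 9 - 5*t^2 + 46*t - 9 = -5*t^2 + 45*t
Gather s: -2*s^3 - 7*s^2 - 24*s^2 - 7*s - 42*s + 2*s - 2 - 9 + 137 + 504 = -2*s^3 - 31*s^2 - 47*s + 630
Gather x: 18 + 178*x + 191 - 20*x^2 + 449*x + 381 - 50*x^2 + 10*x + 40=-70*x^2 + 637*x + 630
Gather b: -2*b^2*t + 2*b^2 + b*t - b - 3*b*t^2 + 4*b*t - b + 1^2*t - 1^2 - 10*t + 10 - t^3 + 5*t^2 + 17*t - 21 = b^2*(2 - 2*t) + b*(-3*t^2 + 5*t - 2) - t^3 + 5*t^2 + 8*t - 12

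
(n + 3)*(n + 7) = n^2 + 10*n + 21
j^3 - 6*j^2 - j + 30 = (j - 5)*(j - 3)*(j + 2)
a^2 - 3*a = a*(a - 3)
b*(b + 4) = b^2 + 4*b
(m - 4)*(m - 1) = m^2 - 5*m + 4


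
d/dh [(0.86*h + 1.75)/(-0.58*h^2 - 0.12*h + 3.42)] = (0.4988*h^2 + 2.03*h + 3.1512)/(0.3364*h^4 + 0.1392*h^3 - 3.9528*h^2 - 0.8208*h + 11.6964)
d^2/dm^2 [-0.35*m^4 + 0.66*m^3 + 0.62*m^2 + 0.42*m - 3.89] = -4.2*m^2 + 3.96*m + 1.24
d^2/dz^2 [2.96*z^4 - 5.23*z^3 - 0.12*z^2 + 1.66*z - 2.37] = 35.52*z^2 - 31.38*z - 0.24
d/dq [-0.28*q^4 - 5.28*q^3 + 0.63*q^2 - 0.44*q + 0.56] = -1.12*q^3 - 15.84*q^2 + 1.26*q - 0.44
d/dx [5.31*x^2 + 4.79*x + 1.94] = 10.62*x + 4.79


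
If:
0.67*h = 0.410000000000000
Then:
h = 0.61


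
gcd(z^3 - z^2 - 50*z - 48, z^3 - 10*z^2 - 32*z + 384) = z^2 - 2*z - 48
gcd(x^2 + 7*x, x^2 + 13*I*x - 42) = 1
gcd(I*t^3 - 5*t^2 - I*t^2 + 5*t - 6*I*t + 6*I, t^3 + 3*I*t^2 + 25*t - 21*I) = 1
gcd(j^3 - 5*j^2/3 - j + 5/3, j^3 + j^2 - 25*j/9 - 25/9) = j^2 - 2*j/3 - 5/3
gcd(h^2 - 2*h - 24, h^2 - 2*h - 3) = 1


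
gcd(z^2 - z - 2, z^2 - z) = 1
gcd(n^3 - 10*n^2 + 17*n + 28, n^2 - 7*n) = n - 7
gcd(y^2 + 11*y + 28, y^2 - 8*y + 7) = 1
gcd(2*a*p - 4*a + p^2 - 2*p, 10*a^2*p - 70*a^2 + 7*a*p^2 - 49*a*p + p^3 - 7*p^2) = 2*a + p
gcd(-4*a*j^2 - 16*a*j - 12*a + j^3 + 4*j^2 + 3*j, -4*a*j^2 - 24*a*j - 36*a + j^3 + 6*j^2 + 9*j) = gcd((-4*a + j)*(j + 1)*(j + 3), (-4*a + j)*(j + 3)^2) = 4*a*j + 12*a - j^2 - 3*j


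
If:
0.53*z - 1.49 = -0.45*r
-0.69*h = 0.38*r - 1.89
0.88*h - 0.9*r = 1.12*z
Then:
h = 3.68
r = -1.70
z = 4.26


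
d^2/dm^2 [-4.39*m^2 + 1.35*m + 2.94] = -8.78000000000000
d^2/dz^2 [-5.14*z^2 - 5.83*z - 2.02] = -10.2800000000000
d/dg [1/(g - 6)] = -1/(g - 6)^2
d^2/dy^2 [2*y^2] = 4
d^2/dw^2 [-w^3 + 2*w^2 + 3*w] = 4 - 6*w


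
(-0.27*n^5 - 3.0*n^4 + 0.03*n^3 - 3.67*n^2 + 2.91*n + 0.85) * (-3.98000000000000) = 1.0746*n^5 + 11.94*n^4 - 0.1194*n^3 + 14.6066*n^2 - 11.5818*n - 3.383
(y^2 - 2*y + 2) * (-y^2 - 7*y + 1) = -y^4 - 5*y^3 + 13*y^2 - 16*y + 2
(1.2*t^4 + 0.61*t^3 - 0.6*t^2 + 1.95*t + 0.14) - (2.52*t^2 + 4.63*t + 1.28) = 1.2*t^4 + 0.61*t^3 - 3.12*t^2 - 2.68*t - 1.14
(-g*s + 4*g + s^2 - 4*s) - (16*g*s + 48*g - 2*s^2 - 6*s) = -17*g*s - 44*g + 3*s^2 + 2*s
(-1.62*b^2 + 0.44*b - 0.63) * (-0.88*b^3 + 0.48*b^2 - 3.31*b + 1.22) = 1.4256*b^5 - 1.1648*b^4 + 6.1278*b^3 - 3.7352*b^2 + 2.6221*b - 0.7686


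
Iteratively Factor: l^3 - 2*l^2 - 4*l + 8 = (l - 2)*(l^2 - 4) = (l - 2)*(l + 2)*(l - 2)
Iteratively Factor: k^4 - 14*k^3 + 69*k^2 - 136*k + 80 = (k - 5)*(k^3 - 9*k^2 + 24*k - 16) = (k - 5)*(k - 4)*(k^2 - 5*k + 4) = (k - 5)*(k - 4)*(k - 1)*(k - 4)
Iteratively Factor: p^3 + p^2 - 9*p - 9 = (p + 1)*(p^2 - 9) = (p - 3)*(p + 1)*(p + 3)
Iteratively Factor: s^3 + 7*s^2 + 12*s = (s + 4)*(s^2 + 3*s) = (s + 3)*(s + 4)*(s)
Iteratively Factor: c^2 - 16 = (c - 4)*(c + 4)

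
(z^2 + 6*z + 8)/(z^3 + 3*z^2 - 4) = (z + 4)/(z^2 + z - 2)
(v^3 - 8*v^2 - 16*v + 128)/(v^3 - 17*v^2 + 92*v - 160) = (v + 4)/(v - 5)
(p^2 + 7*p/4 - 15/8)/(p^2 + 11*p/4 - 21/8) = (2*p + 5)/(2*p + 7)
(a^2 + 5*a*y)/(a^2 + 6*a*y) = (a + 5*y)/(a + 6*y)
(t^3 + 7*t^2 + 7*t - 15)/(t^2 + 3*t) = t + 4 - 5/t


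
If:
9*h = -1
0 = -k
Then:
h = -1/9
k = 0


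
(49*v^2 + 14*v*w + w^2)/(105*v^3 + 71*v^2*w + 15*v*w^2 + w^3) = (7*v + w)/(15*v^2 + 8*v*w + w^2)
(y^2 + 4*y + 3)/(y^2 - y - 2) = (y + 3)/(y - 2)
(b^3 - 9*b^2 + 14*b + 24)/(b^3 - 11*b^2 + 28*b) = (b^2 - 5*b - 6)/(b*(b - 7))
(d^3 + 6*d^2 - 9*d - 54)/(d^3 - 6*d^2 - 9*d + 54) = (d + 6)/(d - 6)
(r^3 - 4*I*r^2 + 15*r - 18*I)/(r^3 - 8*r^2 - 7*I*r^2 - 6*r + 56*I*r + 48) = (r + 3*I)/(r - 8)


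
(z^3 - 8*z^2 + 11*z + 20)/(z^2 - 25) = (z^2 - 3*z - 4)/(z + 5)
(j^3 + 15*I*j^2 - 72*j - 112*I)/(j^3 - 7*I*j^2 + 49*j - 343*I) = (j^2 + 8*I*j - 16)/(j^2 - 14*I*j - 49)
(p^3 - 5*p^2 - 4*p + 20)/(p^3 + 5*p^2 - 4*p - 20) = (p - 5)/(p + 5)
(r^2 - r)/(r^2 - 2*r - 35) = r*(1 - r)/(-r^2 + 2*r + 35)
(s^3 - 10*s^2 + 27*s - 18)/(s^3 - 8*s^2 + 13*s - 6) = (s - 3)/(s - 1)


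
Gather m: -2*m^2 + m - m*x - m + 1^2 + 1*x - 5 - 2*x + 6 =-2*m^2 - m*x - x + 2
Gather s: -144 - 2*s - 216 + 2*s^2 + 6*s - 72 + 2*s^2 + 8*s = 4*s^2 + 12*s - 432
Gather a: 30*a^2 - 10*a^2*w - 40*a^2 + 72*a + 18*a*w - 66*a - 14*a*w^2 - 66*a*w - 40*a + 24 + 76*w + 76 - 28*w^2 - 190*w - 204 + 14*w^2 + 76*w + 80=a^2*(-10*w - 10) + a*(-14*w^2 - 48*w - 34) - 14*w^2 - 38*w - 24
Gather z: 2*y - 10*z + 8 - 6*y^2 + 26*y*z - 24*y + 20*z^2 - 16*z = -6*y^2 - 22*y + 20*z^2 + z*(26*y - 26) + 8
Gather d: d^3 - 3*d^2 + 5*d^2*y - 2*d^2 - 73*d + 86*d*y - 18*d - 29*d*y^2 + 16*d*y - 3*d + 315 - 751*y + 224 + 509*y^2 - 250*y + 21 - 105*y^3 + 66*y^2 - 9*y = d^3 + d^2*(5*y - 5) + d*(-29*y^2 + 102*y - 94) - 105*y^3 + 575*y^2 - 1010*y + 560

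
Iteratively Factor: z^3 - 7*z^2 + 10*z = (z - 5)*(z^2 - 2*z) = z*(z - 5)*(z - 2)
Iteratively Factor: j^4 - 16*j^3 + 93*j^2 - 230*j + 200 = (j - 5)*(j^3 - 11*j^2 + 38*j - 40) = (j - 5)*(j - 2)*(j^2 - 9*j + 20) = (j - 5)^2*(j - 2)*(j - 4)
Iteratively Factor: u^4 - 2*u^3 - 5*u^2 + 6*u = (u - 1)*(u^3 - u^2 - 6*u) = u*(u - 1)*(u^2 - u - 6) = u*(u - 1)*(u + 2)*(u - 3)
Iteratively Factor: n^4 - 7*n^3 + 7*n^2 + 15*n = (n - 5)*(n^3 - 2*n^2 - 3*n) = (n - 5)*(n + 1)*(n^2 - 3*n) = (n - 5)*(n - 3)*(n + 1)*(n)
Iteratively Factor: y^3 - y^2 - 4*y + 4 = (y + 2)*(y^2 - 3*y + 2) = (y - 1)*(y + 2)*(y - 2)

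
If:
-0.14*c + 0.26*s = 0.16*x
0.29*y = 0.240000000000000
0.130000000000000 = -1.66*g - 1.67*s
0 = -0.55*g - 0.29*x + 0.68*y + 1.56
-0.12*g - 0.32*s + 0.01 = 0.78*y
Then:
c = -7.52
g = 3.08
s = -3.14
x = 1.47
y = 0.83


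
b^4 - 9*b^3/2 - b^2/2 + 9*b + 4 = (b - 4)*(b - 2)*(b + 1/2)*(b + 1)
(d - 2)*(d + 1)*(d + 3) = d^3 + 2*d^2 - 5*d - 6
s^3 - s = s*(s - 1)*(s + 1)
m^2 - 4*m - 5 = (m - 5)*(m + 1)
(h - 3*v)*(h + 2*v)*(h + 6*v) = h^3 + 5*h^2*v - 12*h*v^2 - 36*v^3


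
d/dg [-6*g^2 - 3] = -12*g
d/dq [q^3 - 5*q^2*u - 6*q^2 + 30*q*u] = 3*q^2 - 10*q*u - 12*q + 30*u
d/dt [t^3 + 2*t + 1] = 3*t^2 + 2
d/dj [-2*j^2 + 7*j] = 7 - 4*j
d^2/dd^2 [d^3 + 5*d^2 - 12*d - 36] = 6*d + 10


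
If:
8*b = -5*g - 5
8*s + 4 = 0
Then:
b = -5*g/8 - 5/8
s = -1/2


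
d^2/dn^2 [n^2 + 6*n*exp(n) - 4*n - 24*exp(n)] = 6*n*exp(n) - 12*exp(n) + 2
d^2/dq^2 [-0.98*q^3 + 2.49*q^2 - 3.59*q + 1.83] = 4.98 - 5.88*q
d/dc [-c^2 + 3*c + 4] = 3 - 2*c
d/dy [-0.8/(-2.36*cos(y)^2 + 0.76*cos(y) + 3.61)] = (3.776*cos(y) - 0.608)*sin(y)/(-2.36*cos(y)^2 + 0.76*cos(y) + 3.61)^2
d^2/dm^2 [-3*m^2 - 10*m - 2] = -6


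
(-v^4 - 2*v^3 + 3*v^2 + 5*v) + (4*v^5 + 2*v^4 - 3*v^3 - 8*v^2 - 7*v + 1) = 4*v^5 + v^4 - 5*v^3 - 5*v^2 - 2*v + 1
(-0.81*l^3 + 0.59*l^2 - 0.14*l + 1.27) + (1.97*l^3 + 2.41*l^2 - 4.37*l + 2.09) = 1.16*l^3 + 3.0*l^2 - 4.51*l + 3.36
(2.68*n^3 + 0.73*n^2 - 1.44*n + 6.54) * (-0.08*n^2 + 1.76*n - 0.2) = -0.2144*n^5 + 4.6584*n^4 + 0.864*n^3 - 3.2036*n^2 + 11.7984*n - 1.308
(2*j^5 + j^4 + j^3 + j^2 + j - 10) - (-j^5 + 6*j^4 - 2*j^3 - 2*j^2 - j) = 3*j^5 - 5*j^4 + 3*j^3 + 3*j^2 + 2*j - 10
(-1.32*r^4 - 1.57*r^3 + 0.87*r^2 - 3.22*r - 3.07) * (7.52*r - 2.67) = -9.9264*r^5 - 8.282*r^4 + 10.7343*r^3 - 26.5373*r^2 - 14.489*r + 8.1969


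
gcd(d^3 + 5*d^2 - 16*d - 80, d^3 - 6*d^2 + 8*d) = d - 4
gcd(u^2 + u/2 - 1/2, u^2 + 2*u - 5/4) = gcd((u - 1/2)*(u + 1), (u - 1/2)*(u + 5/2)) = u - 1/2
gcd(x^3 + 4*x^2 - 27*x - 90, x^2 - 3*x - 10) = x - 5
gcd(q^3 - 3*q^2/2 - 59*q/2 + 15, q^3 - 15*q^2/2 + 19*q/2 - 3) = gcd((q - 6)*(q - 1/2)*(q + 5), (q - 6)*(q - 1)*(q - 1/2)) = q^2 - 13*q/2 + 3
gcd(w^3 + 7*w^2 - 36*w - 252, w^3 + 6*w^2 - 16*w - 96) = w + 6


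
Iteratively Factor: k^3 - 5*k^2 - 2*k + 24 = (k - 3)*(k^2 - 2*k - 8) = (k - 3)*(k + 2)*(k - 4)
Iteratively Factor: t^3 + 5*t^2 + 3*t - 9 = (t + 3)*(t^2 + 2*t - 3) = (t + 3)^2*(t - 1)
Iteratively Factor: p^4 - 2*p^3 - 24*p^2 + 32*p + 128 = (p - 4)*(p^3 + 2*p^2 - 16*p - 32) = (p - 4)*(p + 2)*(p^2 - 16) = (p - 4)*(p + 2)*(p + 4)*(p - 4)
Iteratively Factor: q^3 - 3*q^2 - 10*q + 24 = (q - 2)*(q^2 - q - 12) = (q - 2)*(q + 3)*(q - 4)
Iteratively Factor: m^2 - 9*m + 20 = (m - 4)*(m - 5)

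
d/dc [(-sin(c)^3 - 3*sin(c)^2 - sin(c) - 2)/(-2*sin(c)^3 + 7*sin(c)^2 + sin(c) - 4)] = (-13*sin(c)^4 - 6*sin(c)^3 + 4*sin(c)^2 + 52*sin(c) + 6)*cos(c)/(2*sin(c)^3 - 7*sin(c)^2 - sin(c) + 4)^2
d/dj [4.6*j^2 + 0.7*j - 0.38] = 9.2*j + 0.7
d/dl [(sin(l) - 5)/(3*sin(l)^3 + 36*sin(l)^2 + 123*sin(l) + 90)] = (-2*sin(l)^3 + 3*sin(l)^2 + 120*sin(l) + 235)*cos(l)/(3*(sin(l)^3 + 12*sin(l)^2 + 41*sin(l) + 30)^2)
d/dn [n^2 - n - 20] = 2*n - 1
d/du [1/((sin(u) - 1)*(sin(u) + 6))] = -(2*sin(u) + 5)*cos(u)/((sin(u) - 1)^2*(sin(u) + 6)^2)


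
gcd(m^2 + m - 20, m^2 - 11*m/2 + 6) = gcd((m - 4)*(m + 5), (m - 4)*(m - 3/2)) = m - 4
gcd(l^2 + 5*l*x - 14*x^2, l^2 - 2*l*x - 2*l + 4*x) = -l + 2*x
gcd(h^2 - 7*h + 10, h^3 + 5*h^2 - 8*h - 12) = h - 2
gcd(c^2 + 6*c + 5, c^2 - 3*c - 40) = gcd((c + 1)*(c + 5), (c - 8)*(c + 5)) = c + 5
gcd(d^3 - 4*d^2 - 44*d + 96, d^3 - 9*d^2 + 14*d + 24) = 1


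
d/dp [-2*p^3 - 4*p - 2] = -6*p^2 - 4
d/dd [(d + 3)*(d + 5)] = 2*d + 8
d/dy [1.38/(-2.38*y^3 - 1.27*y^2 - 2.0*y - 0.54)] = (9.8532*y^2 + 3.5052*y + 2.76)/(2.38*y^3 + 1.27*y^2 + 2.0*y + 0.54)^2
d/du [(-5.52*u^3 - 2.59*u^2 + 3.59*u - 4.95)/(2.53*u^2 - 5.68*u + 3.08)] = (-13.9656*u^4 + 62.7072*u^3 - 45.3763*u^2 + 9.0926*u - 17.0588)/(6.4009*u^4 - 28.7408*u^3 + 47.8472*u^2 - 34.9888*u + 9.4864)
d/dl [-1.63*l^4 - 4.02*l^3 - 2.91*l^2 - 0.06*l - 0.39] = -6.52*l^3 - 12.06*l^2 - 5.82*l - 0.06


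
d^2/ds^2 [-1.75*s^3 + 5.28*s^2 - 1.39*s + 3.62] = 10.56 - 10.5*s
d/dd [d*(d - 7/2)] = 2*d - 7/2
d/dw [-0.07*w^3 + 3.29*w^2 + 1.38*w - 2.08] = -0.21*w^2 + 6.58*w + 1.38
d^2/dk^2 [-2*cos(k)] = 2*cos(k)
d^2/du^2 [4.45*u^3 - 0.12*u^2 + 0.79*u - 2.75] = 26.7*u - 0.24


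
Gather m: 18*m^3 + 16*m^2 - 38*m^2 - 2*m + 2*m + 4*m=18*m^3 - 22*m^2 + 4*m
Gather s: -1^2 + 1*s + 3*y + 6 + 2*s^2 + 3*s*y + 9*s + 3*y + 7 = 2*s^2 + s*(3*y + 10) + 6*y + 12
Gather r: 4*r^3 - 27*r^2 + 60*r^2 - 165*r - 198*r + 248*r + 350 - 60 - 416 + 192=4*r^3 + 33*r^2 - 115*r + 66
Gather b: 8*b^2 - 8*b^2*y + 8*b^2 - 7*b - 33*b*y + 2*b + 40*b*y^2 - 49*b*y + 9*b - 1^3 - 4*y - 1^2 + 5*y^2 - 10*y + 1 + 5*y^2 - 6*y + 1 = b^2*(16 - 8*y) + b*(40*y^2 - 82*y + 4) + 10*y^2 - 20*y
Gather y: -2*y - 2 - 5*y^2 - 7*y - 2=-5*y^2 - 9*y - 4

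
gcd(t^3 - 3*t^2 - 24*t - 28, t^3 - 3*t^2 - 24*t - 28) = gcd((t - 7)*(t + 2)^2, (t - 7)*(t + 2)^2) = t^3 - 3*t^2 - 24*t - 28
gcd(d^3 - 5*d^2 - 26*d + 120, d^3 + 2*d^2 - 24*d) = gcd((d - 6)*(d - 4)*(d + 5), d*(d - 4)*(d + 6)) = d - 4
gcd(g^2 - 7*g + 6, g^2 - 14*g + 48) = g - 6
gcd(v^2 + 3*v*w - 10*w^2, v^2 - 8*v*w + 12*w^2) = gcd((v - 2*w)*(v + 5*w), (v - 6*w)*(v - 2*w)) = v - 2*w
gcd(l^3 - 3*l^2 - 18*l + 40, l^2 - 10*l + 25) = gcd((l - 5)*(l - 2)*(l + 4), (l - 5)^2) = l - 5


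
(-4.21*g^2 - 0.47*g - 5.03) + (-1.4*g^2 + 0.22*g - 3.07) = -5.61*g^2 - 0.25*g - 8.1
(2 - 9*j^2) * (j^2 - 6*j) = -9*j^4 + 54*j^3 + 2*j^2 - 12*j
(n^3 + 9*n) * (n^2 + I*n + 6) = n^5 + I*n^4 + 15*n^3 + 9*I*n^2 + 54*n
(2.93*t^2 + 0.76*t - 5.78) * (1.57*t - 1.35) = 4.6001*t^3 - 2.7623*t^2 - 10.1006*t + 7.803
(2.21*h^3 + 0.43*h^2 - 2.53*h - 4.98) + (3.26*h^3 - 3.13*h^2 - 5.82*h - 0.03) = 5.47*h^3 - 2.7*h^2 - 8.35*h - 5.01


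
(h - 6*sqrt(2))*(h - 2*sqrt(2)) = h^2 - 8*sqrt(2)*h + 24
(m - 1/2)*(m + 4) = m^2 + 7*m/2 - 2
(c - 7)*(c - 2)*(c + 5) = c^3 - 4*c^2 - 31*c + 70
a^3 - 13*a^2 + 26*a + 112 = (a - 8)*(a - 7)*(a + 2)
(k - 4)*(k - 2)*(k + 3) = k^3 - 3*k^2 - 10*k + 24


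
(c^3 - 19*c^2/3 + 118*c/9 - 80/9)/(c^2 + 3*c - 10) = (9*c^2 - 39*c + 40)/(9*(c + 5))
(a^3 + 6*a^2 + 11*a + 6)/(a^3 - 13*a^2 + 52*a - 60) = (a^3 + 6*a^2 + 11*a + 6)/(a^3 - 13*a^2 + 52*a - 60)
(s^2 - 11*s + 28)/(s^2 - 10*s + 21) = (s - 4)/(s - 3)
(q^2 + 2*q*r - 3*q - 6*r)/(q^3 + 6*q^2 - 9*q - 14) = (q^2 + 2*q*r - 3*q - 6*r)/(q^3 + 6*q^2 - 9*q - 14)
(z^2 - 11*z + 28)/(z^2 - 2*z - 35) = (z - 4)/(z + 5)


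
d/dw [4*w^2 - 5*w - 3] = 8*w - 5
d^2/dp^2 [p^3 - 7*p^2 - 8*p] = 6*p - 14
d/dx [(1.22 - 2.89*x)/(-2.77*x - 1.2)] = (18.967298*x + 8.21688)/(2.77*x + 1.2)^3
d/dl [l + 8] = 1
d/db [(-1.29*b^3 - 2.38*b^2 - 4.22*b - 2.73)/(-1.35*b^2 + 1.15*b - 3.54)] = (1.7415*b^4 - 2.967*b^3 + 5.2658*b^2 + 9.4794*b + 18.0783)/(1.8225*b^4 - 3.105*b^3 + 10.8805*b^2 - 8.142*b + 12.5316)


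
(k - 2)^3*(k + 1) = k^4 - 5*k^3 + 6*k^2 + 4*k - 8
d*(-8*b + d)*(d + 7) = -8*b*d^2 - 56*b*d + d^3 + 7*d^2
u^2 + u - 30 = (u - 5)*(u + 6)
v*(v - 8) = v^2 - 8*v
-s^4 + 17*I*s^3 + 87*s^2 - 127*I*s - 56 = (s - 8*I)*(s - 7*I)*(I*s + 1)^2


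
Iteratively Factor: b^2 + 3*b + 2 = (b + 1)*(b + 2)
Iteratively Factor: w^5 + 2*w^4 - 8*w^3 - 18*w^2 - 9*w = (w)*(w^4 + 2*w^3 - 8*w^2 - 18*w - 9) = w*(w + 1)*(w^3 + w^2 - 9*w - 9) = w*(w + 1)*(w + 3)*(w^2 - 2*w - 3) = w*(w - 3)*(w + 1)*(w + 3)*(w + 1)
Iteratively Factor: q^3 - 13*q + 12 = (q - 1)*(q^2 + q - 12) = (q - 3)*(q - 1)*(q + 4)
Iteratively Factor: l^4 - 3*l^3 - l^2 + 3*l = (l - 3)*(l^3 - l) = l*(l - 3)*(l^2 - 1) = l*(l - 3)*(l - 1)*(l + 1)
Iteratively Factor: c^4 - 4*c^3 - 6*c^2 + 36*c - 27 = (c - 1)*(c^3 - 3*c^2 - 9*c + 27) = (c - 1)*(c + 3)*(c^2 - 6*c + 9) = (c - 3)*(c - 1)*(c + 3)*(c - 3)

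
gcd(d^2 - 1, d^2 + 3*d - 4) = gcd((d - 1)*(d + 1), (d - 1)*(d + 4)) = d - 1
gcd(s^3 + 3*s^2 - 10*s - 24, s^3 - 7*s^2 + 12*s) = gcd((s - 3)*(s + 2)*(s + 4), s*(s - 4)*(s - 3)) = s - 3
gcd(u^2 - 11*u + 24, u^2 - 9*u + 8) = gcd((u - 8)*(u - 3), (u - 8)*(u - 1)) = u - 8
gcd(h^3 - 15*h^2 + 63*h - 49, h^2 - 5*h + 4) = h - 1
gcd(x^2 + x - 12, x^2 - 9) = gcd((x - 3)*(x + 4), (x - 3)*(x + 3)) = x - 3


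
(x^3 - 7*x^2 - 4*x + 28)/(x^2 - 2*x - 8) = (x^2 - 9*x + 14)/(x - 4)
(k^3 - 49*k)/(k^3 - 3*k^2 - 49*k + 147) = k/(k - 3)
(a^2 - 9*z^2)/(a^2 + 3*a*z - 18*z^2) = (a + 3*z)/(a + 6*z)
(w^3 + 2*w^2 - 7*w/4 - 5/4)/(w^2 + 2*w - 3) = (w^2 + 3*w + 5/4)/(w + 3)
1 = 1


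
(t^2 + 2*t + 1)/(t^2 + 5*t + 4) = (t + 1)/(t + 4)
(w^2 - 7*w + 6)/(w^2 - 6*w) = (w - 1)/w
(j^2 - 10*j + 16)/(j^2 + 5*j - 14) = (j - 8)/(j + 7)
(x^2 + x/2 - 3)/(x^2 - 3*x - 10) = (x - 3/2)/(x - 5)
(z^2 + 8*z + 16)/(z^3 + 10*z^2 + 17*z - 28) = (z + 4)/(z^2 + 6*z - 7)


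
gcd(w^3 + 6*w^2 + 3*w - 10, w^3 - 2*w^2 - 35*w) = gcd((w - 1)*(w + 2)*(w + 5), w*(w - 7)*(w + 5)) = w + 5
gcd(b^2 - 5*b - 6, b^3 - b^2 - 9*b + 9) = 1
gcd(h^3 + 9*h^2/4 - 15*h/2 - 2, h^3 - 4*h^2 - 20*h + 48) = h^2 + 2*h - 8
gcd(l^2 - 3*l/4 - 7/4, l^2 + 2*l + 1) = l + 1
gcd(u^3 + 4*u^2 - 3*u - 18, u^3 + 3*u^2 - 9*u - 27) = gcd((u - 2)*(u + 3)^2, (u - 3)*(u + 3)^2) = u^2 + 6*u + 9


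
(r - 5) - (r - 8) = 3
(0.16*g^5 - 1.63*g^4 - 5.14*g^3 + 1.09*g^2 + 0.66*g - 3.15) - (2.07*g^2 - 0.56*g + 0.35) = 0.16*g^5 - 1.63*g^4 - 5.14*g^3 - 0.98*g^2 + 1.22*g - 3.5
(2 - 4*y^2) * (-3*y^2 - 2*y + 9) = 12*y^4 + 8*y^3 - 42*y^2 - 4*y + 18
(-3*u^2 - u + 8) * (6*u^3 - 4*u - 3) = -18*u^5 - 6*u^4 + 60*u^3 + 13*u^2 - 29*u - 24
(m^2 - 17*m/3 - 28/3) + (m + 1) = m^2 - 14*m/3 - 25/3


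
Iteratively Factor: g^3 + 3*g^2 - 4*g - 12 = (g + 3)*(g^2 - 4) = (g - 2)*(g + 3)*(g + 2)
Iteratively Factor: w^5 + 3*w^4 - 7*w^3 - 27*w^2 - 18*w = (w)*(w^4 + 3*w^3 - 7*w^2 - 27*w - 18) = w*(w + 1)*(w^3 + 2*w^2 - 9*w - 18) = w*(w + 1)*(w + 2)*(w^2 - 9) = w*(w - 3)*(w + 1)*(w + 2)*(w + 3)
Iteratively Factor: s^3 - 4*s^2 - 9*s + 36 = (s + 3)*(s^2 - 7*s + 12) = (s - 4)*(s + 3)*(s - 3)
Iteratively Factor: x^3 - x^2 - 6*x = (x)*(x^2 - x - 6) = x*(x + 2)*(x - 3)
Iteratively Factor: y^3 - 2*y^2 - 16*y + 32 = (y - 2)*(y^2 - 16) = (y - 2)*(y + 4)*(y - 4)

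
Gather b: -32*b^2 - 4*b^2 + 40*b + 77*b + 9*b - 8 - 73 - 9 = -36*b^2 + 126*b - 90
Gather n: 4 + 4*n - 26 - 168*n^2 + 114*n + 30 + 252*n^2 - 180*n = 84*n^2 - 62*n + 8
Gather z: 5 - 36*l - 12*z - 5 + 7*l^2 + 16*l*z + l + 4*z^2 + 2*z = 7*l^2 - 35*l + 4*z^2 + z*(16*l - 10)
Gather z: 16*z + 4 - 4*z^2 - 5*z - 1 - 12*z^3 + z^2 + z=-12*z^3 - 3*z^2 + 12*z + 3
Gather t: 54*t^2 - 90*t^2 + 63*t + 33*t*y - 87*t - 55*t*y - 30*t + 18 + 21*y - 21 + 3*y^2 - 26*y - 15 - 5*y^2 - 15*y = -36*t^2 + t*(-22*y - 54) - 2*y^2 - 20*y - 18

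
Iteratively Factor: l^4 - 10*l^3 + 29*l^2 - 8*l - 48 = (l - 4)*(l^3 - 6*l^2 + 5*l + 12) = (l - 4)*(l + 1)*(l^2 - 7*l + 12) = (l - 4)*(l - 3)*(l + 1)*(l - 4)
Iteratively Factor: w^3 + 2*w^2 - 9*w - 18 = (w + 3)*(w^2 - w - 6) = (w + 2)*(w + 3)*(w - 3)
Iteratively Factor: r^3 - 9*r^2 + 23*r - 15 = (r - 5)*(r^2 - 4*r + 3) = (r - 5)*(r - 3)*(r - 1)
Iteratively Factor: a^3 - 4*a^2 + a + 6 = (a - 2)*(a^2 - 2*a - 3) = (a - 3)*(a - 2)*(a + 1)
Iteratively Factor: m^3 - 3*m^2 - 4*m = (m)*(m^2 - 3*m - 4) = m*(m + 1)*(m - 4)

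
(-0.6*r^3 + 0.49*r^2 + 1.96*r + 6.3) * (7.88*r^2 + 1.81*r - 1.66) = -4.728*r^5 + 2.7752*r^4 + 17.3277*r^3 + 52.3782*r^2 + 8.1494*r - 10.458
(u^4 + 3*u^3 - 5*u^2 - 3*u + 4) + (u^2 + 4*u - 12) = u^4 + 3*u^3 - 4*u^2 + u - 8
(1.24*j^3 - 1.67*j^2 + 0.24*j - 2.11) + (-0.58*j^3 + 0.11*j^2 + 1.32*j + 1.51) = 0.66*j^3 - 1.56*j^2 + 1.56*j - 0.6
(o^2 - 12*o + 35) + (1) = o^2 - 12*o + 36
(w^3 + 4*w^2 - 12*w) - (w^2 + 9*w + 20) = w^3 + 3*w^2 - 21*w - 20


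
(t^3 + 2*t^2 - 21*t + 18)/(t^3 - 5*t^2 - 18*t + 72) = (t^2 + 5*t - 6)/(t^2 - 2*t - 24)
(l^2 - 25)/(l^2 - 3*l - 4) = (25 - l^2)/(-l^2 + 3*l + 4)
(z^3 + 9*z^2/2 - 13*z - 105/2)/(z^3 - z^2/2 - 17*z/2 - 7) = (z^2 + 8*z + 15)/(z^2 + 3*z + 2)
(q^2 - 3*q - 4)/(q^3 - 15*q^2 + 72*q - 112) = (q + 1)/(q^2 - 11*q + 28)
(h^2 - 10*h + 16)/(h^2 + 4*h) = (h^2 - 10*h + 16)/(h*(h + 4))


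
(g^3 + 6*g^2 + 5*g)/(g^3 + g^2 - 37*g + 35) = g*(g^2 + 6*g + 5)/(g^3 + g^2 - 37*g + 35)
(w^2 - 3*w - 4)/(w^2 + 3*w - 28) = (w + 1)/(w + 7)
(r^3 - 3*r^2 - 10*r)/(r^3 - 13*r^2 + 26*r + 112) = r*(r - 5)/(r^2 - 15*r + 56)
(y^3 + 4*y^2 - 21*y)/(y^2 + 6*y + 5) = y*(y^2 + 4*y - 21)/(y^2 + 6*y + 5)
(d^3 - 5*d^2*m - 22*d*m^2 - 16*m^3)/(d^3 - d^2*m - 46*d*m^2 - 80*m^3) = (d + m)/(d + 5*m)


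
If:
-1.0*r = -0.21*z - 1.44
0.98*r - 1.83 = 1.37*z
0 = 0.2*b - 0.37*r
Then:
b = 2.52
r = 1.36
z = -0.36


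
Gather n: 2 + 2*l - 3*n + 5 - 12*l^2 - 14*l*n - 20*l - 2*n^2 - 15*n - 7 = -12*l^2 - 18*l - 2*n^2 + n*(-14*l - 18)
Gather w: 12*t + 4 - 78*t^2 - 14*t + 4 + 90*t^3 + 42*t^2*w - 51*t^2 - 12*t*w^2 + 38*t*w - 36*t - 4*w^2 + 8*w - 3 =90*t^3 - 129*t^2 - 38*t + w^2*(-12*t - 4) + w*(42*t^2 + 38*t + 8) + 5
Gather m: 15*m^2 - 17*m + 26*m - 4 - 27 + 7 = 15*m^2 + 9*m - 24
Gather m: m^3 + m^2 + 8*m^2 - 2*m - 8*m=m^3 + 9*m^2 - 10*m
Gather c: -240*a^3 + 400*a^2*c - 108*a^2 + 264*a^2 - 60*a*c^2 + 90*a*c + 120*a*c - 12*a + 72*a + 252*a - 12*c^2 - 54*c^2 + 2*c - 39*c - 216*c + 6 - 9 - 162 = -240*a^3 + 156*a^2 + 312*a + c^2*(-60*a - 66) + c*(400*a^2 + 210*a - 253) - 165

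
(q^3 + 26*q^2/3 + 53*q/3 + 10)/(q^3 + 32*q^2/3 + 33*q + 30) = (q + 1)/(q + 3)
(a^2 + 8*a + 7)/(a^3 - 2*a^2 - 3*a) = (a + 7)/(a*(a - 3))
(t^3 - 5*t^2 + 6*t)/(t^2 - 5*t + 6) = t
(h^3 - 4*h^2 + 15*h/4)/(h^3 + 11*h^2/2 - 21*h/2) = (h - 5/2)/(h + 7)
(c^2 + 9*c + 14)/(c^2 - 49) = (c + 2)/(c - 7)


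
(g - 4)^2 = g^2 - 8*g + 16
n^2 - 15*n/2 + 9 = (n - 6)*(n - 3/2)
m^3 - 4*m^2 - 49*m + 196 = (m - 7)*(m - 4)*(m + 7)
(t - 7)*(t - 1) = t^2 - 8*t + 7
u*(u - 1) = u^2 - u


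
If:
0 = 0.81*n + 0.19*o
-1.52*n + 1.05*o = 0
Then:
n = 0.00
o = 0.00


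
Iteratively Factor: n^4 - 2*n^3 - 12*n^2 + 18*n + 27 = (n - 3)*(n^3 + n^2 - 9*n - 9) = (n - 3)*(n + 3)*(n^2 - 2*n - 3) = (n - 3)*(n + 1)*(n + 3)*(n - 3)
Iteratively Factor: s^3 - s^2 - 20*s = (s - 5)*(s^2 + 4*s) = s*(s - 5)*(s + 4)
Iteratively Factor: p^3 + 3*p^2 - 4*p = (p - 1)*(p^2 + 4*p) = p*(p - 1)*(p + 4)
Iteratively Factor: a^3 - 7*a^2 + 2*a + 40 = (a - 5)*(a^2 - 2*a - 8) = (a - 5)*(a + 2)*(a - 4)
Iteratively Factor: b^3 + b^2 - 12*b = (b)*(b^2 + b - 12) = b*(b + 4)*(b - 3)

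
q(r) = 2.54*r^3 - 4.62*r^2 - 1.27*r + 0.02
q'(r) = 7.62*r^2 - 9.24*r - 1.27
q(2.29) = 3.39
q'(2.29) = 17.53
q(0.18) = -0.34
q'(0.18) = -2.69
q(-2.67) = -77.87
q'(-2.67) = 77.72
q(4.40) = 121.36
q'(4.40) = 105.60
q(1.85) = -2.06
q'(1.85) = 7.72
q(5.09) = 208.82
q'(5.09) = 149.12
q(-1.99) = -35.77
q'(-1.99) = 47.29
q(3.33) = 38.35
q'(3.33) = 52.46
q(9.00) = 1466.03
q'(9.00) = 532.79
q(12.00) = 3708.62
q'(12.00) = 985.13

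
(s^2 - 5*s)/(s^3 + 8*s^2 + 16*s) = (s - 5)/(s^2 + 8*s + 16)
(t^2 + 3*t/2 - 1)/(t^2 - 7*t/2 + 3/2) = (t + 2)/(t - 3)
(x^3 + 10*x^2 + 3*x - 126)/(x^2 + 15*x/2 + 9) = 2*(x^2 + 4*x - 21)/(2*x + 3)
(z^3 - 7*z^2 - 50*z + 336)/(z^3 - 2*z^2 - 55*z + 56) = (z - 6)/(z - 1)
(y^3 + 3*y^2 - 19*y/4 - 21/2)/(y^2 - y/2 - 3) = y + 7/2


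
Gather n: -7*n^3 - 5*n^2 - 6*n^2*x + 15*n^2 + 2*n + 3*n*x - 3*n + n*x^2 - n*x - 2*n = -7*n^3 + n^2*(10 - 6*x) + n*(x^2 + 2*x - 3)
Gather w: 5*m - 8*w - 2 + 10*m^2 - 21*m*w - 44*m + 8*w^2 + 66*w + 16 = 10*m^2 - 39*m + 8*w^2 + w*(58 - 21*m) + 14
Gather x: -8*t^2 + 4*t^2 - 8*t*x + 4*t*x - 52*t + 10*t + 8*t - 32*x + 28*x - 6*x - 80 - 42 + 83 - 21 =-4*t^2 - 34*t + x*(-4*t - 10) - 60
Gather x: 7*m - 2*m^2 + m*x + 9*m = -2*m^2 + m*x + 16*m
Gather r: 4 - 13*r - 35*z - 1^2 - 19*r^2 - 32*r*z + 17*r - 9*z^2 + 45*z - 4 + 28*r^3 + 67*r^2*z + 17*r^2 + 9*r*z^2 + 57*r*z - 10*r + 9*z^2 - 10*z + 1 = 28*r^3 + r^2*(67*z - 2) + r*(9*z^2 + 25*z - 6)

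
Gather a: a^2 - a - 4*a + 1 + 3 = a^2 - 5*a + 4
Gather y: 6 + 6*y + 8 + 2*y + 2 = 8*y + 16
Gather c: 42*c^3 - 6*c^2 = 42*c^3 - 6*c^2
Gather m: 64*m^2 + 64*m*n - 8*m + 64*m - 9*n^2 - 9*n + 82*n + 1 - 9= 64*m^2 + m*(64*n + 56) - 9*n^2 + 73*n - 8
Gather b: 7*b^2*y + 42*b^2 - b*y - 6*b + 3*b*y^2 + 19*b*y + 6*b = b^2*(7*y + 42) + b*(3*y^2 + 18*y)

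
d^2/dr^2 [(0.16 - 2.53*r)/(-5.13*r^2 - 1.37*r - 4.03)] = ((2.53*r - 0.16)*(10.26*r + 1.37)*(20.52*r + 2.74) - (77.8734*r + 5.2906)*(5.13*r^2 + 1.37*r + 4.03))/(5.13*r^2 + 1.37*r + 4.03)^3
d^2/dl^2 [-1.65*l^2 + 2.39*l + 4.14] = -3.30000000000000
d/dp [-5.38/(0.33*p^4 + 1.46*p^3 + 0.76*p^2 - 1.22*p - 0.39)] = (7.1016*p^3 + 23.5644*p^2 + 8.1776*p - 6.5636)/(0.33*p^4 + 1.46*p^3 + 0.76*p^2 - 1.22*p - 0.39)^2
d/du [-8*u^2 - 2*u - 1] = -16*u - 2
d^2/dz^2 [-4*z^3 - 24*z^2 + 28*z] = -24*z - 48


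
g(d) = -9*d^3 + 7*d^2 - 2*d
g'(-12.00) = -4058.00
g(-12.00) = 16584.00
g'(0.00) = -2.00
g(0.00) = 0.00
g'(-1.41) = -75.42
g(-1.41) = 41.97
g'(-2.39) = -189.69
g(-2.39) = 167.63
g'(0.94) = -12.70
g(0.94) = -3.17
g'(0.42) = -0.88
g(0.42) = -0.27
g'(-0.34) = -9.88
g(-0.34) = 1.84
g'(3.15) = -225.81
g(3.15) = -218.15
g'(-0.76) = -28.24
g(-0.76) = 9.51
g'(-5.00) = -747.00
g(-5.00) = 1310.00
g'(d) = -27*d^2 + 14*d - 2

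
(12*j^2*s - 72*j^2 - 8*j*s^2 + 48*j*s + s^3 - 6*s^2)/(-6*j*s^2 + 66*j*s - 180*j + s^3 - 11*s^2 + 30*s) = (-2*j + s)/(s - 5)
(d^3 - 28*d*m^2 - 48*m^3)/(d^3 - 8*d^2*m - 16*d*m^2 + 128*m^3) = (d^2 - 4*d*m - 12*m^2)/(d^2 - 12*d*m + 32*m^2)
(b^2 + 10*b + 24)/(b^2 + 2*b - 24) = (b + 4)/(b - 4)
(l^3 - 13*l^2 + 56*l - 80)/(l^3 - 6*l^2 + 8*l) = (l^2 - 9*l + 20)/(l*(l - 2))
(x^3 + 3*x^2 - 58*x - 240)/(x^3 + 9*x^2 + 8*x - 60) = (x - 8)/(x - 2)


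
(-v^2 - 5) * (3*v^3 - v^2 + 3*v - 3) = -3*v^5 + v^4 - 18*v^3 + 8*v^2 - 15*v + 15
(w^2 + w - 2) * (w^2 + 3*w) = w^4 + 4*w^3 + w^2 - 6*w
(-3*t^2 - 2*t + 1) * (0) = 0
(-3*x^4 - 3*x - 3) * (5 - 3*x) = 9*x^5 - 15*x^4 + 9*x^2 - 6*x - 15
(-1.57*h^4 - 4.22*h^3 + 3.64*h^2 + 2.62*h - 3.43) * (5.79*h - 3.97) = -9.0903*h^5 - 18.2009*h^4 + 37.829*h^3 + 0.718999999999999*h^2 - 30.2611*h + 13.6171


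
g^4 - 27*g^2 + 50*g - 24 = (g - 4)*(g - 1)^2*(g + 6)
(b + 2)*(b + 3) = b^2 + 5*b + 6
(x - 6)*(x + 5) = x^2 - x - 30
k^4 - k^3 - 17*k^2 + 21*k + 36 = (k - 3)^2*(k + 1)*(k + 4)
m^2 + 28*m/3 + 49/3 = (m + 7/3)*(m + 7)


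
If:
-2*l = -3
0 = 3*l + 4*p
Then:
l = 3/2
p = -9/8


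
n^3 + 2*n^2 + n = n*(n + 1)^2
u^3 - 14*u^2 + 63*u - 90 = (u - 6)*(u - 5)*(u - 3)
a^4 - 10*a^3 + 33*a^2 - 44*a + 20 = (a - 5)*(a - 2)^2*(a - 1)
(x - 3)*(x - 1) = x^2 - 4*x + 3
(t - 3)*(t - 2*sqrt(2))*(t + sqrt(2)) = t^3 - 3*t^2 - sqrt(2)*t^2 - 4*t + 3*sqrt(2)*t + 12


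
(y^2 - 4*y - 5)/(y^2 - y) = (y^2 - 4*y - 5)/(y*(y - 1))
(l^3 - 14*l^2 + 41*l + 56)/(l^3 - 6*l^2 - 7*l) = (l - 8)/l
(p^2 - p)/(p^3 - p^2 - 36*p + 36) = p/(p^2 - 36)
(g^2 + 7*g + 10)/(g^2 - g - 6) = (g + 5)/(g - 3)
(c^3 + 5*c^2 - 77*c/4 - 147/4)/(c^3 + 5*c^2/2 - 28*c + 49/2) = (c + 3/2)/(c - 1)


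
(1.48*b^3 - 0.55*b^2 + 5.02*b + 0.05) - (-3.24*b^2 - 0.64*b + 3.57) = 1.48*b^3 + 2.69*b^2 + 5.66*b - 3.52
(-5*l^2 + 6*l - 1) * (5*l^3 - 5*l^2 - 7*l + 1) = -25*l^5 + 55*l^4 - 42*l^2 + 13*l - 1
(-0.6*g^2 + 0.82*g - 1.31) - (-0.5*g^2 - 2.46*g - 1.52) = -0.1*g^2 + 3.28*g + 0.21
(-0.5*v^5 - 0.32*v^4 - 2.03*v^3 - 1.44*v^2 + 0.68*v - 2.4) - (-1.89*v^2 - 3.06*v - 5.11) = -0.5*v^5 - 0.32*v^4 - 2.03*v^3 + 0.45*v^2 + 3.74*v + 2.71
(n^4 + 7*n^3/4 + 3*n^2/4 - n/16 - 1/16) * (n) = n^5 + 7*n^4/4 + 3*n^3/4 - n^2/16 - n/16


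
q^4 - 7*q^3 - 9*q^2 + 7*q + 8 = (q - 8)*(q - 1)*(q + 1)^2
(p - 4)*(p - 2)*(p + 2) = p^3 - 4*p^2 - 4*p + 16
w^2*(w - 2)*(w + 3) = w^4 + w^3 - 6*w^2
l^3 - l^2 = l^2*(l - 1)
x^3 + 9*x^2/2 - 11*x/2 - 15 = (x - 2)*(x + 3/2)*(x + 5)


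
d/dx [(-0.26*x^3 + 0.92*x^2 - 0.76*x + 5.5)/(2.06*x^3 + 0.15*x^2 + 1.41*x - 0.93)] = (-1.9342*x^4 + 2.398*x^3 - 31.8534*x^2 - 3.3612*x - 7.0482)/(4.2436*x^6 + 0.618*x^5 + 5.8317*x^4 - 3.4086*x^3 + 1.7091*x^2 - 2.6226*x + 0.8649)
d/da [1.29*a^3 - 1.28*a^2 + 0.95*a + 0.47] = 3.87*a^2 - 2.56*a + 0.95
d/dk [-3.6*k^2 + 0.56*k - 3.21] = 0.56 - 7.2*k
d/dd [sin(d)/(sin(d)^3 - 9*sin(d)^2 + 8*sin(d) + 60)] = (-2*sin(d)^3 + 9*sin(d)^2 + 60)*cos(d)/((sin(d) - 6)^2*(sin(d) - 5)^2*(sin(d) + 2)^2)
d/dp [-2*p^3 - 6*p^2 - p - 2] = -6*p^2 - 12*p - 1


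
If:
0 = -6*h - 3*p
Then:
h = -p/2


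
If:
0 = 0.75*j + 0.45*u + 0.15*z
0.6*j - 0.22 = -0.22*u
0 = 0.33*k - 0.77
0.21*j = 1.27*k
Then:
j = 14.11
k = 2.33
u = -37.48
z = 41.90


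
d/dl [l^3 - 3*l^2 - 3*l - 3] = 3*l^2 - 6*l - 3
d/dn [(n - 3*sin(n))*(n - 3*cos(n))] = -3*sqrt(2)*n*cos(n + pi/4) + 2*n - 3*sqrt(2)*sin(n + pi/4) + 9*cos(2*n)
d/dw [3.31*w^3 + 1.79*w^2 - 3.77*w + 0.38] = 9.93*w^2 + 3.58*w - 3.77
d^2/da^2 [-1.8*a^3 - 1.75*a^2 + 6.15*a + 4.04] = -10.8*a - 3.5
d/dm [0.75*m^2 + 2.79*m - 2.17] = 1.5*m + 2.79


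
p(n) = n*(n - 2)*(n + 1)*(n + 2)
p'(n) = n*(n - 2)*(n + 1) + n*(n - 2)*(n + 2) + n*(n + 1)*(n + 2) + (n - 2)*(n + 1)*(n + 2) = 4*n^3 + 3*n^2 - 8*n - 4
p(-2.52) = 9.00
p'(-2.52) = -28.80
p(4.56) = 425.78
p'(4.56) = 401.18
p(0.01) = -0.04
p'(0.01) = -4.08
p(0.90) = -5.45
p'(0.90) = -5.85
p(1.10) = -6.44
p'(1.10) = -3.85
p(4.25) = 313.77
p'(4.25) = 323.25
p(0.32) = -1.65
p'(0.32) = -6.12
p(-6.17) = 1086.76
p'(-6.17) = -779.97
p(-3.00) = 30.00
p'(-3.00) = -61.00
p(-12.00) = 18480.00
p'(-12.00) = -6388.00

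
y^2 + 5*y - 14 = (y - 2)*(y + 7)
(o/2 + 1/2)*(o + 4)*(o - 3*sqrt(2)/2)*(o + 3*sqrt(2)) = o^4/2 + 3*sqrt(2)*o^3/4 + 5*o^3/2 - 5*o^2/2 + 15*sqrt(2)*o^2/4 - 45*o/2 + 3*sqrt(2)*o - 18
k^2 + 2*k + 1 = (k + 1)^2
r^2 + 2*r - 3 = (r - 1)*(r + 3)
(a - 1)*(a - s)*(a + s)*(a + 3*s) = a^4 + 3*a^3*s - a^3 - a^2*s^2 - 3*a^2*s - 3*a*s^3 + a*s^2 + 3*s^3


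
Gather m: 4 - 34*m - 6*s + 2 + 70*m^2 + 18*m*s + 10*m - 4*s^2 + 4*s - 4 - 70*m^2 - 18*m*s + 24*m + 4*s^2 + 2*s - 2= 0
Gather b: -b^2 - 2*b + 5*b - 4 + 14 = -b^2 + 3*b + 10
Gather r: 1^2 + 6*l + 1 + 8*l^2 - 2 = 8*l^2 + 6*l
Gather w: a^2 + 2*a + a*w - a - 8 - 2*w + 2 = a^2 + a + w*(a - 2) - 6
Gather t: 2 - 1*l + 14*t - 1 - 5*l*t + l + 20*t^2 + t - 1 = 20*t^2 + t*(15 - 5*l)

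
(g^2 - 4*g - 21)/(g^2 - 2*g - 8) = (-g^2 + 4*g + 21)/(-g^2 + 2*g + 8)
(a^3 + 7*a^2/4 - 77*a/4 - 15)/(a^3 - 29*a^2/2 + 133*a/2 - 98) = (4*a^2 + 23*a + 15)/(2*(2*a^2 - 21*a + 49))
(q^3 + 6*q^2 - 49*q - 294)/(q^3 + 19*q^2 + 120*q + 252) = (q - 7)/(q + 6)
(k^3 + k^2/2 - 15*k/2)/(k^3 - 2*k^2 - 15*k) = (k - 5/2)/(k - 5)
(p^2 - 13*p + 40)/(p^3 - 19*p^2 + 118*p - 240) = 1/(p - 6)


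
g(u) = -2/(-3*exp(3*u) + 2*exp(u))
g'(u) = -2*(9*exp(3*u) - 2*exp(u))/(-3*exp(3*u) + 2*exp(u))^2 = 2*(2 - 9*exp(2*u))*exp(-u)/(3*exp(2*u) - 2)^2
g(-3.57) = -35.56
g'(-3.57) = 35.47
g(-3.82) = -45.64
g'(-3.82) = 45.57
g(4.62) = 0.00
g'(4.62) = -0.00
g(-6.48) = -651.97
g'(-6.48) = 651.97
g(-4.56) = -95.60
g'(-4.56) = 95.57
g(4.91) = 0.00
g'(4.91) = -0.00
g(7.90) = 0.00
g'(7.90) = -0.00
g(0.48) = 0.21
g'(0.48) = -0.78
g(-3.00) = -20.16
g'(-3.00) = 20.01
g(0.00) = 2.00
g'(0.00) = -14.00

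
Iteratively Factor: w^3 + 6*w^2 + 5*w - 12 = (w + 3)*(w^2 + 3*w - 4) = (w - 1)*(w + 3)*(w + 4)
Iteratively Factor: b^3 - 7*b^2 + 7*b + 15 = (b - 3)*(b^2 - 4*b - 5) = (b - 5)*(b - 3)*(b + 1)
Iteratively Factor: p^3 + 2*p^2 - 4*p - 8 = (p + 2)*(p^2 - 4) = (p + 2)^2*(p - 2)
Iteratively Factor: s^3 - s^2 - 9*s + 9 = (s + 3)*(s^2 - 4*s + 3) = (s - 3)*(s + 3)*(s - 1)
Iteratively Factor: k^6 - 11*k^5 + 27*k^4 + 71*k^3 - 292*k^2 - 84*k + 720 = (k - 3)*(k^5 - 8*k^4 + 3*k^3 + 80*k^2 - 52*k - 240) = (k - 3)*(k + 2)*(k^4 - 10*k^3 + 23*k^2 + 34*k - 120) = (k - 4)*(k - 3)*(k + 2)*(k^3 - 6*k^2 - k + 30) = (k - 5)*(k - 4)*(k - 3)*(k + 2)*(k^2 - k - 6) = (k - 5)*(k - 4)*(k - 3)*(k + 2)^2*(k - 3)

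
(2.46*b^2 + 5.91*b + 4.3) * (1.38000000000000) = 3.3948*b^2 + 8.1558*b + 5.934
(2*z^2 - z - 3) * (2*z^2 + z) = 4*z^4 - 7*z^2 - 3*z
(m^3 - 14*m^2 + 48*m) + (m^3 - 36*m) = 2*m^3 - 14*m^2 + 12*m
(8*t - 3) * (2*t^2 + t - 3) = 16*t^3 + 2*t^2 - 27*t + 9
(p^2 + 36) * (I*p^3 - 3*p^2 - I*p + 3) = I*p^5 - 3*p^4 + 35*I*p^3 - 105*p^2 - 36*I*p + 108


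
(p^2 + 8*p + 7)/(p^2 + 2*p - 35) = (p + 1)/(p - 5)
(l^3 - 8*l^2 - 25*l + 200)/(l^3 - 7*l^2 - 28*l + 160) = (l - 5)/(l - 4)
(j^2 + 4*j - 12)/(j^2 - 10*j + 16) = (j + 6)/(j - 8)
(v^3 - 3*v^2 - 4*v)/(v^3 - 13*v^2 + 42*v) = (v^2 - 3*v - 4)/(v^2 - 13*v + 42)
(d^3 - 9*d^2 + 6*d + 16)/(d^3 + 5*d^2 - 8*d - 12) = (d - 8)/(d + 6)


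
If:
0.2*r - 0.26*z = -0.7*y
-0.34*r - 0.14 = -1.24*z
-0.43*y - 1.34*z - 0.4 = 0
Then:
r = -1.97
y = 0.40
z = -0.43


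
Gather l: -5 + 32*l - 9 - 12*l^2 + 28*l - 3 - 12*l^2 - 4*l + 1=-24*l^2 + 56*l - 16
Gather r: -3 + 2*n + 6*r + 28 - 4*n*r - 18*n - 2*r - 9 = -16*n + r*(4 - 4*n) + 16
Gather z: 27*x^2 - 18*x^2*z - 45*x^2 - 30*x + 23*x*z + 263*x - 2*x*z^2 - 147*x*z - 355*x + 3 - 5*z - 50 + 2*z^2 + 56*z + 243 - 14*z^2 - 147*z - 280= -18*x^2 - 122*x + z^2*(-2*x - 12) + z*(-18*x^2 - 124*x - 96) - 84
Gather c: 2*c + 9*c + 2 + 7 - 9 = 11*c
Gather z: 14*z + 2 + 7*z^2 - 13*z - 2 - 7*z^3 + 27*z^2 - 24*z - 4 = -7*z^3 + 34*z^2 - 23*z - 4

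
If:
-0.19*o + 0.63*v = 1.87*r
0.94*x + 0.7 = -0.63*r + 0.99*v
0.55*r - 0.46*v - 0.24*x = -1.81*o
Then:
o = 0.321947036284994*x + 0.13915639314864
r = 0.365540265727993*x + 0.285220491232633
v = 1.18211148223094*x + 0.888574656036928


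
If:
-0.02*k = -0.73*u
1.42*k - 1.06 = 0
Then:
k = 0.75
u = 0.02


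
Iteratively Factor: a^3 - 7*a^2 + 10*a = (a - 2)*(a^2 - 5*a) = (a - 5)*(a - 2)*(a)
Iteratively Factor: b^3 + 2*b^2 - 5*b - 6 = (b - 2)*(b^2 + 4*b + 3) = (b - 2)*(b + 1)*(b + 3)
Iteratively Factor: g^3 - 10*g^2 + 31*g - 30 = (g - 2)*(g^2 - 8*g + 15) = (g - 5)*(g - 2)*(g - 3)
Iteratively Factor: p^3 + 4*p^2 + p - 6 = (p + 2)*(p^2 + 2*p - 3) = (p - 1)*(p + 2)*(p + 3)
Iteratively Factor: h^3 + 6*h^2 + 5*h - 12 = (h + 3)*(h^2 + 3*h - 4) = (h - 1)*(h + 3)*(h + 4)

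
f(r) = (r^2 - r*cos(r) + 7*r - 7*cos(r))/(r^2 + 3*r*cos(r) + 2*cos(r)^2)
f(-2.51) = -0.56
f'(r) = (r*sin(r) + 2*r + 7*sin(r) - cos(r) + 7)/(r^2 + 3*r*cos(r) + 2*cos(r)^2) + (r^2 - r*cos(r) + 7*r - 7*cos(r))*(3*r*sin(r) - 2*r + 4*sin(r)*cos(r) - 3*cos(r))/(r^2 + 3*r*cos(r) + 2*cos(r)^2)^2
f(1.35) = 3.37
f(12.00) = 1.21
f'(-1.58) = -11.13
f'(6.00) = -0.19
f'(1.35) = 8.02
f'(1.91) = 16.84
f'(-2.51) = -0.55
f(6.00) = 1.19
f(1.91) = 10.18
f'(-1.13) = -608.94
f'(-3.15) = -0.09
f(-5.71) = -0.43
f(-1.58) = -3.35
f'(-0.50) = 107.75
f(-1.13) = -46.96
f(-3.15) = -0.39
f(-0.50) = -18.89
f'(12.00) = -0.21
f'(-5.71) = -0.26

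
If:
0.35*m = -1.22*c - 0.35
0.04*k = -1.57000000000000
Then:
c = -0.286885245901639*m - 0.286885245901639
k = -39.25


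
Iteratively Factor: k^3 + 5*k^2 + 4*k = (k + 4)*(k^2 + k) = k*(k + 4)*(k + 1)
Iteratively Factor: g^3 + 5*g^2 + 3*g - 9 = (g - 1)*(g^2 + 6*g + 9) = (g - 1)*(g + 3)*(g + 3)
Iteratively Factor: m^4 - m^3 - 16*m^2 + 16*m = (m - 4)*(m^3 + 3*m^2 - 4*m) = m*(m - 4)*(m^2 + 3*m - 4) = m*(m - 4)*(m + 4)*(m - 1)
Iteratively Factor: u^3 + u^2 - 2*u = (u - 1)*(u^2 + 2*u) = (u - 1)*(u + 2)*(u)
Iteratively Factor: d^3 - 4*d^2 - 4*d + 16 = (d + 2)*(d^2 - 6*d + 8) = (d - 4)*(d + 2)*(d - 2)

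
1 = 1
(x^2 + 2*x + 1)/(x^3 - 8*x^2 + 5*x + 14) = (x + 1)/(x^2 - 9*x + 14)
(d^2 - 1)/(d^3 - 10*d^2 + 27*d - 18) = (d + 1)/(d^2 - 9*d + 18)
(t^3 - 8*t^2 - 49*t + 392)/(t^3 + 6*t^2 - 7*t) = (t^2 - 15*t + 56)/(t*(t - 1))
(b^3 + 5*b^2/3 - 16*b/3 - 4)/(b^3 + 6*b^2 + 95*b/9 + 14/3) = 3*(b - 2)/(3*b + 7)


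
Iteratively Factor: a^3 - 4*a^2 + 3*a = (a)*(a^2 - 4*a + 3) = a*(a - 1)*(a - 3)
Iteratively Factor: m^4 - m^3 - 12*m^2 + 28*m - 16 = (m - 2)*(m^3 + m^2 - 10*m + 8) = (m - 2)^2*(m^2 + 3*m - 4) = (m - 2)^2*(m - 1)*(m + 4)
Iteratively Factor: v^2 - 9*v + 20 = (v - 5)*(v - 4)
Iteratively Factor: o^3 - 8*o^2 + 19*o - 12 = (o - 1)*(o^2 - 7*o + 12) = (o - 3)*(o - 1)*(o - 4)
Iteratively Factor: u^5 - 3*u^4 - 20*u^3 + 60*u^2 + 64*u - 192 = (u + 4)*(u^4 - 7*u^3 + 8*u^2 + 28*u - 48) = (u - 4)*(u + 4)*(u^3 - 3*u^2 - 4*u + 12) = (u - 4)*(u + 2)*(u + 4)*(u^2 - 5*u + 6) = (u - 4)*(u - 3)*(u + 2)*(u + 4)*(u - 2)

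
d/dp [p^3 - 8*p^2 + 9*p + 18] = 3*p^2 - 16*p + 9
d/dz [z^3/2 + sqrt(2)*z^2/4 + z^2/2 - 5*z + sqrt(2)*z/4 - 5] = 3*z^2/2 + sqrt(2)*z/2 + z - 5 + sqrt(2)/4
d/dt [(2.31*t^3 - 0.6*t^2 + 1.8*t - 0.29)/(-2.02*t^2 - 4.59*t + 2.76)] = (-4.6662*t^4 - 21.2058*t^3 + 25.5168*t^2 - 4.4836*t + 3.6369)/(4.0804*t^4 + 18.5436*t^3 + 9.9177*t^2 - 25.3368*t + 7.6176)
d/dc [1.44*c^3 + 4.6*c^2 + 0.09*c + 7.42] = 4.32*c^2 + 9.2*c + 0.09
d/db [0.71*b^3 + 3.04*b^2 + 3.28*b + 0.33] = 2.13*b^2 + 6.08*b + 3.28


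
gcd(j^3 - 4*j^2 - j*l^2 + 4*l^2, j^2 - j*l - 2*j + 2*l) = j - l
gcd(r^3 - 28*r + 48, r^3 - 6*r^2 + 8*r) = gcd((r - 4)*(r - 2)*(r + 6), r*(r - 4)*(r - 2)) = r^2 - 6*r + 8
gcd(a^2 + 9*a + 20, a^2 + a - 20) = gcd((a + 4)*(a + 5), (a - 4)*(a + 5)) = a + 5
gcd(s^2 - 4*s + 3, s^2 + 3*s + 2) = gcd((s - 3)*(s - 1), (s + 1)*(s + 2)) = 1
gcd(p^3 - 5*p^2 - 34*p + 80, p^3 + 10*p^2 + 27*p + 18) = 1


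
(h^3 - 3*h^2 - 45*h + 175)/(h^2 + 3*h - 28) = (h^2 - 10*h + 25)/(h - 4)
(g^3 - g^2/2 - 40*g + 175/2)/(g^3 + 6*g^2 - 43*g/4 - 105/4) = 2*(g - 5)/(2*g + 3)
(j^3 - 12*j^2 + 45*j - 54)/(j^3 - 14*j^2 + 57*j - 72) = (j - 6)/(j - 8)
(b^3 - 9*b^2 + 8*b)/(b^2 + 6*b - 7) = b*(b - 8)/(b + 7)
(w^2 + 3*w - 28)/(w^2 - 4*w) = (w + 7)/w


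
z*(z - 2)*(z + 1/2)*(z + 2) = z^4 + z^3/2 - 4*z^2 - 2*z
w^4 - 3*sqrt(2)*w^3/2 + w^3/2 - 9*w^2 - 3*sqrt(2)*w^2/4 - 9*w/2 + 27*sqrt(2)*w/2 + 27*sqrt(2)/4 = (w - 3)*(w + 1/2)*(w + 3)*(w - 3*sqrt(2)/2)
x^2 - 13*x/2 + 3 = (x - 6)*(x - 1/2)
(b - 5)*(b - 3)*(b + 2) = b^3 - 6*b^2 - b + 30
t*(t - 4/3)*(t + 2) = t^3 + 2*t^2/3 - 8*t/3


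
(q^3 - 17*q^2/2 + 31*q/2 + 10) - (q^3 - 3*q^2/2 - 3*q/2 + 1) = -7*q^2 + 17*q + 9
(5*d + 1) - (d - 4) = 4*d + 5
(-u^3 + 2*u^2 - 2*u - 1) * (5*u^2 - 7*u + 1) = -5*u^5 + 17*u^4 - 25*u^3 + 11*u^2 + 5*u - 1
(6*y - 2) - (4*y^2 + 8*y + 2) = -4*y^2 - 2*y - 4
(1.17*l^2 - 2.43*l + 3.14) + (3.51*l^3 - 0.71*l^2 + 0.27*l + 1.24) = 3.51*l^3 + 0.46*l^2 - 2.16*l + 4.38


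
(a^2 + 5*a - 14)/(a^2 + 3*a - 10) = (a + 7)/(a + 5)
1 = 1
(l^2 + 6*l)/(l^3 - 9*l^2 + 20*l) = (l + 6)/(l^2 - 9*l + 20)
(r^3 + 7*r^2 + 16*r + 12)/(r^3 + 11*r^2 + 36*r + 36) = (r + 2)/(r + 6)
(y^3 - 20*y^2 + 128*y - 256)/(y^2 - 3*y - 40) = (y^2 - 12*y + 32)/(y + 5)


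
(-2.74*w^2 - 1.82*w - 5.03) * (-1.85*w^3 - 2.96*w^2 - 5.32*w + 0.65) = 5.069*w^5 + 11.4774*w^4 + 29.2695*w^3 + 22.7902*w^2 + 25.5766*w - 3.2695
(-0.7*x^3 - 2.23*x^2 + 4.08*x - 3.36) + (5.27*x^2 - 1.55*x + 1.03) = -0.7*x^3 + 3.04*x^2 + 2.53*x - 2.33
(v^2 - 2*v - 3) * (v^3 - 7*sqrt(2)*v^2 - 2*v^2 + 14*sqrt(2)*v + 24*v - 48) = v^5 - 7*sqrt(2)*v^4 - 4*v^4 + 25*v^3 + 28*sqrt(2)*v^3 - 90*v^2 - 7*sqrt(2)*v^2 - 42*sqrt(2)*v + 24*v + 144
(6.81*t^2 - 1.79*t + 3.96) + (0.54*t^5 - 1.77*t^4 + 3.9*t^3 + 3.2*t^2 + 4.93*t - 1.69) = 0.54*t^5 - 1.77*t^4 + 3.9*t^3 + 10.01*t^2 + 3.14*t + 2.27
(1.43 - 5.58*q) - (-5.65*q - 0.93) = 0.0700000000000003*q + 2.36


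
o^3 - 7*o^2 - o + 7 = (o - 7)*(o - 1)*(o + 1)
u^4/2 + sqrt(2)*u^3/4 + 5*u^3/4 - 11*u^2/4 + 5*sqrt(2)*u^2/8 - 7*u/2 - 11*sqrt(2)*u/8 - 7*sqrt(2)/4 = (u - 2)*(u + 7/2)*(sqrt(2)*u/2 + 1/2)*(sqrt(2)*u/2 + sqrt(2)/2)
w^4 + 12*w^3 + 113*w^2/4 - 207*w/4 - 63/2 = (w - 3/2)*(w + 1/2)*(w + 6)*(w + 7)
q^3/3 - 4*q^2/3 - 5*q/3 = q*(q/3 + 1/3)*(q - 5)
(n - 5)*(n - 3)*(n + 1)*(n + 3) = n^4 - 4*n^3 - 14*n^2 + 36*n + 45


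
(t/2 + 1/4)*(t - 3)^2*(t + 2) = t^4/2 - 7*t^3/4 - 5*t^2/2 + 33*t/4 + 9/2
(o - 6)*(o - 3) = o^2 - 9*o + 18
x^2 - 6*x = x*(x - 6)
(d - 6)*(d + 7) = d^2 + d - 42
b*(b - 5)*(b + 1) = b^3 - 4*b^2 - 5*b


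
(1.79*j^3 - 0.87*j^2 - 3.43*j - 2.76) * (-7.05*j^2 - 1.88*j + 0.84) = -12.6195*j^5 + 2.7683*j^4 + 27.3207*j^3 + 25.1756*j^2 + 2.3076*j - 2.3184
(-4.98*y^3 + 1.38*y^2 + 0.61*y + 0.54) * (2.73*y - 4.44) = -13.5954*y^4 + 25.8786*y^3 - 4.4619*y^2 - 1.2342*y - 2.3976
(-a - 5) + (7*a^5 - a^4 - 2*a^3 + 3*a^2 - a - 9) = 7*a^5 - a^4 - 2*a^3 + 3*a^2 - 2*a - 14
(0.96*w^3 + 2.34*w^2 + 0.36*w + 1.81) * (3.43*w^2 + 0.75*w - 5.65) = 3.2928*w^5 + 8.7462*w^4 - 2.4342*w^3 - 6.7427*w^2 - 0.6765*w - 10.2265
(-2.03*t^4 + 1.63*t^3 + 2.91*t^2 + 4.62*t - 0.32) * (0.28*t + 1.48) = -0.5684*t^5 - 2.548*t^4 + 3.2272*t^3 + 5.6004*t^2 + 6.748*t - 0.4736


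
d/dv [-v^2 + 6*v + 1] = 6 - 2*v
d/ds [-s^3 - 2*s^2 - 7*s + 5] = -3*s^2 - 4*s - 7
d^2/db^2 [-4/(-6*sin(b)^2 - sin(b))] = 4*(-144*sin(b) - 18 + 215/sin(b) + 36/sin(b)^2 + 2/sin(b)^3)/(6*sin(b) + 1)^3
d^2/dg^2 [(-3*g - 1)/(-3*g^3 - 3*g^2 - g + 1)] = 2*((3*g + 1)*(9*g^2 + 6*g + 1)^2 - 3*(9*g^2 + 6*g + (3*g + 1)^2 + 1)*(3*g^3 + 3*g^2 + g - 1))/(3*g^3 + 3*g^2 + g - 1)^3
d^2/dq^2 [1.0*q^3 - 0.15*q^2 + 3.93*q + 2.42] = 6.0*q - 0.3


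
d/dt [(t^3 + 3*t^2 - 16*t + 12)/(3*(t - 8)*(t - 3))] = (t^4 - 22*t^3 + 55*t^2 + 120*t - 252)/(3*(t^4 - 22*t^3 + 169*t^2 - 528*t + 576))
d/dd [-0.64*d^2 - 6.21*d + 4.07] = -1.28*d - 6.21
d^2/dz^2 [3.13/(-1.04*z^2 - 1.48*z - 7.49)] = (6.770816*z^2 + 9.635392*z - 3.13*(2.08*z + 1.48)*(4.16*z + 2.96) + 48.762896)/(1.04*z^2 + 1.48*z + 7.49)^3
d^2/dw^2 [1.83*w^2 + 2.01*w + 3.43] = 3.66000000000000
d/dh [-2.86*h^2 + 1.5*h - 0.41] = 1.5 - 5.72*h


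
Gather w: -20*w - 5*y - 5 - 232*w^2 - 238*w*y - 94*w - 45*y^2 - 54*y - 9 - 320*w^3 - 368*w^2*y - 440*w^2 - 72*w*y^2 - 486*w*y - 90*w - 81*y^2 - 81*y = -320*w^3 + w^2*(-368*y - 672) + w*(-72*y^2 - 724*y - 204) - 126*y^2 - 140*y - 14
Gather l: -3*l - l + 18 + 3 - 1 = 20 - 4*l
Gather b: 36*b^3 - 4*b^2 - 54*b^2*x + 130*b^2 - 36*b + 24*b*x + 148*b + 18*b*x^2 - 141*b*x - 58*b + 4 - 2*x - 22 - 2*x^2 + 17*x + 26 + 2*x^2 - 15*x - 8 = 36*b^3 + b^2*(126 - 54*x) + b*(18*x^2 - 117*x + 54)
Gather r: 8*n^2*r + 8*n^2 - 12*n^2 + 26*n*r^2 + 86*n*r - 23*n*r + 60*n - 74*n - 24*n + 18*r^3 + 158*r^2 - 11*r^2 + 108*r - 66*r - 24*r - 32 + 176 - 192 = -4*n^2 - 38*n + 18*r^3 + r^2*(26*n + 147) + r*(8*n^2 + 63*n + 18) - 48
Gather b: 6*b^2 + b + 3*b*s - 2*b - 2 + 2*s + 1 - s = 6*b^2 + b*(3*s - 1) + s - 1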